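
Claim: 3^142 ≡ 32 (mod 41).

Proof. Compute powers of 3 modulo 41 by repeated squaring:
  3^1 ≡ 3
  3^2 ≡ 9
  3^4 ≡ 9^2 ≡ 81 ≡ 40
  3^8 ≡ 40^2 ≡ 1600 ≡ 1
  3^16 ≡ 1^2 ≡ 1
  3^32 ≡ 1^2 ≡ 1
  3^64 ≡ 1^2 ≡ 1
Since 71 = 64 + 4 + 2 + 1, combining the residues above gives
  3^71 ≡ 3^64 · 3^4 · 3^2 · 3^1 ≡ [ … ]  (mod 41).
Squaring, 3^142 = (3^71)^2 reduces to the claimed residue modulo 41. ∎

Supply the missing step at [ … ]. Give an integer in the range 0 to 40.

14

3^64 · 3^4 · 3^2 · 3^1 ≡ 1 · 40 · 9 · 3 = 1080.
1080 mod 41 = 14, so 3^71 ≡ 14 (mod 41).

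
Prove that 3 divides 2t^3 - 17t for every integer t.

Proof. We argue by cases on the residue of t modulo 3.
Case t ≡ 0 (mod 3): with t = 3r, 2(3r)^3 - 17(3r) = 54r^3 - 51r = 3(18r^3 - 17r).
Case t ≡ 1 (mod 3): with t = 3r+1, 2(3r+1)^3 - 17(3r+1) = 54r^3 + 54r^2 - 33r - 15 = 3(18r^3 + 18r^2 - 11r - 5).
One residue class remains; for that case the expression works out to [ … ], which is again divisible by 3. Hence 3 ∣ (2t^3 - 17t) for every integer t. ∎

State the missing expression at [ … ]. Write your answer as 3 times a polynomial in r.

3(18r^3 + 36r^2 + 7r - 6)

The residues treated are {0, 1}, so the missing case is t ≡ 2 (mod 3); write t = 3r+2.
Then 2(3r+2)^3 - 17(3r+2) = 54r^3 + 108r^2 + 21r - 18 = 3(18r^3 + 36r^2 + 7r - 6).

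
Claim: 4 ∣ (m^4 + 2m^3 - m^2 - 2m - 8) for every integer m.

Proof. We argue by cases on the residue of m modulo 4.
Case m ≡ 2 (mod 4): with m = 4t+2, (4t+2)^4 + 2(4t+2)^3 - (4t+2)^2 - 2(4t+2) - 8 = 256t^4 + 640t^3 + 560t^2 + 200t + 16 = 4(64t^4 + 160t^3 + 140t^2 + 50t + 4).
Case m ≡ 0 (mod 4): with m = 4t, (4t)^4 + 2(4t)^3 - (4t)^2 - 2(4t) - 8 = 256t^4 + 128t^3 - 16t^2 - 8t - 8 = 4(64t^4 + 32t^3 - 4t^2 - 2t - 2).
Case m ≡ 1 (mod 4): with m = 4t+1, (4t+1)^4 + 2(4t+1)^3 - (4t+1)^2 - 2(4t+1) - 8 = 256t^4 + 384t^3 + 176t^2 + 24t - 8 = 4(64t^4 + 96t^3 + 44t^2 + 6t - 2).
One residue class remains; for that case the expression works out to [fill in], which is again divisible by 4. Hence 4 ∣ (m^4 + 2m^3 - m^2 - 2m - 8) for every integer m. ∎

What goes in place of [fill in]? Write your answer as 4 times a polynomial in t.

4(64t^4 + 224t^3 + 284t^2 + 154t + 28)

The residues treated are {2, 0, 1}, so the missing case is m ≡ 3 (mod 4); write m = 4t+3.
Then (4t+3)^4 + 2(4t+3)^3 - (4t+3)^2 - 2(4t+3) - 8 = 256t^4 + 896t^3 + 1136t^2 + 616t + 112 = 4(64t^4 + 224t^3 + 284t^2 + 154t + 28).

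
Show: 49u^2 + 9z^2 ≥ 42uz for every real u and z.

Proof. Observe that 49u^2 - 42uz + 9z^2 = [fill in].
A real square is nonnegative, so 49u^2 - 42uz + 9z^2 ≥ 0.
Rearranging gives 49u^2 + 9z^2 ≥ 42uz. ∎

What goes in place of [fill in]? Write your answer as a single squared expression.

The leading and trailing coefficients are 7^2 and 3^2, and 42 = 2·7·3, so the trinomial is (7u - 3z)^2.
Hence 49u^2 - 42uz + 9z^2 ≥ 0.

(7u - 3z)^2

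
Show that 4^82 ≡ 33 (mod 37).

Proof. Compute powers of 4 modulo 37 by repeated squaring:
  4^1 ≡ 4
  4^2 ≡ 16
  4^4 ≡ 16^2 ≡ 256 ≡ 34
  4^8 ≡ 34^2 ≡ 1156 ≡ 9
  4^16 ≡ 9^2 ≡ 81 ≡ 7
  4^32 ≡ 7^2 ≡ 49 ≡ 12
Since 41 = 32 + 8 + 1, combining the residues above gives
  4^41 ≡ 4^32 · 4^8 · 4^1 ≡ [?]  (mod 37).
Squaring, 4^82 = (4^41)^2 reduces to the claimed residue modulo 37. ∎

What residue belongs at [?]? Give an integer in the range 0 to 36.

Multiply the listed residues: 12 · 9 · 4 = 108 → 432.
Reducing modulo 37: 432 = 11·37 + 25, so 4^41 ≡ 25.

25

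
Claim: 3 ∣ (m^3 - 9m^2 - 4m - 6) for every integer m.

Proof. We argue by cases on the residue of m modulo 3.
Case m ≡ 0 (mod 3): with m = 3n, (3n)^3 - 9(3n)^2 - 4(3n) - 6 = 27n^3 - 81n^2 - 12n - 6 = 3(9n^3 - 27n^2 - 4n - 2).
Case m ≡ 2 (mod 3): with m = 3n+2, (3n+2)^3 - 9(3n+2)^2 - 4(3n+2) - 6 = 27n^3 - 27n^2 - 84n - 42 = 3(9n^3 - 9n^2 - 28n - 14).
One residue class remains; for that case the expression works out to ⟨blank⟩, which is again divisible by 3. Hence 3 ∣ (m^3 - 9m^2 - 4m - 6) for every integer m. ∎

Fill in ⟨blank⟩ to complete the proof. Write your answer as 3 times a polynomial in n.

Only m ≡ 1 (mod 3) is unaccounted for. Put m = 3n+1:
(3n+1)^3 - 9(3n+1)^2 - 4(3n+1) - 6 expands to 27n^3 - 54n^2 - 57n - 18,
and factoring out 3 leaves 3(9n^3 - 18n^2 - 19n - 6).

3(9n^3 - 18n^2 - 19n - 6)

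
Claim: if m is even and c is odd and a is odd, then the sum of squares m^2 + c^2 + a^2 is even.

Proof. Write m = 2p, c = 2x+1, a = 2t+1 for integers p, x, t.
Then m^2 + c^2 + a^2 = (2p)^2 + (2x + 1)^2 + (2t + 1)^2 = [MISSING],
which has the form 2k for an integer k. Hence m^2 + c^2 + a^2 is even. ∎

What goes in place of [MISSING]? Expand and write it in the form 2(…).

2(2p^2 + 2t^2 + 2t + 2x^2 + 2x + 1)

Expanding: (2p)^2 + (2x + 1)^2 + (2t + 1)^2 = 4p^2 + 4t^2 + 4t + 4x^2 + 4x + 2.
Every term is even; pulling out the factor of 2 gives 2(2p^2 + 2t^2 + 2t + 2x^2 + 2x + 1).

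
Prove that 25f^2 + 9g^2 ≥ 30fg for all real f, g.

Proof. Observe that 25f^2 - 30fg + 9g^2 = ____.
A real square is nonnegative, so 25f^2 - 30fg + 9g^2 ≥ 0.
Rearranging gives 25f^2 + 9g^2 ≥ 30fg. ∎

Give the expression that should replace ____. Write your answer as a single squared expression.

(5f - 3g)^2

25f^2 - 30fg + 9g^2 is a perfect-square trinomial: the outer terms are (5f)^2 and (3g)^2, and the cross term is -2·5f·3g.
So 25f^2 - 30fg + 9g^2 = (5f - 3g)^2 ≥ 0.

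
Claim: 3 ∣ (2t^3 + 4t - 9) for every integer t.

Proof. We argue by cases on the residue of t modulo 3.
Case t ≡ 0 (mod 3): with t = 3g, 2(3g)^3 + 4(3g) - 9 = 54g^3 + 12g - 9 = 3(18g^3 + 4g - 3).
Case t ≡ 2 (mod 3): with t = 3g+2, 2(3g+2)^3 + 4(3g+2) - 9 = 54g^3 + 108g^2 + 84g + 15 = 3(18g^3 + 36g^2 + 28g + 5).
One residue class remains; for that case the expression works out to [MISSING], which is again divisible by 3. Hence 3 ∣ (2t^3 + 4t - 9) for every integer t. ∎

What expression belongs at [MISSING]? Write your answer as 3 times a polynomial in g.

3(18g^3 + 18g^2 + 10g - 1)

The residues treated are {0, 2}, so the missing case is t ≡ 1 (mod 3); write t = 3g+1.
Then 2(3g+1)^3 + 4(3g+1) - 9 = 54g^3 + 54g^2 + 30g - 3 = 3(18g^3 + 18g^2 + 10g - 1).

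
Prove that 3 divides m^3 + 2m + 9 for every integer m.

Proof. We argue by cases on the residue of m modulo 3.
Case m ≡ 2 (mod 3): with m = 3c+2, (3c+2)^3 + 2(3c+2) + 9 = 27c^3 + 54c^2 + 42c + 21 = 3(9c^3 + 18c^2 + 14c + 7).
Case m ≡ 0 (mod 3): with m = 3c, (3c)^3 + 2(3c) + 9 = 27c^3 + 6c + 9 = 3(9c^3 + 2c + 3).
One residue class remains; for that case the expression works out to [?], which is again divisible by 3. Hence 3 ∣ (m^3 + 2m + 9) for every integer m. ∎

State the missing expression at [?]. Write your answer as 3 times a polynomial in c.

Only m ≡ 1 (mod 3) is unaccounted for. Put m = 3c+1:
(3c+1)^3 + 2(3c+1) + 9 expands to 27c^3 + 27c^2 + 15c + 12,
and factoring out 3 leaves 3(9c^3 + 9c^2 + 5c + 4).

3(9c^3 + 9c^2 + 5c + 4)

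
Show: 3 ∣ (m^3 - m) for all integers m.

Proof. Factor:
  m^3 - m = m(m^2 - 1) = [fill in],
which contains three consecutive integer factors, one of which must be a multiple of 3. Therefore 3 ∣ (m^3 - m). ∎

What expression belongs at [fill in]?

m(m^2 - 1) = m(m - 1)(m + 1) = (m - 1)m(m + 1).
These three factors are consecutive integers, so their product is divisible by 3.

(m - 1)m(m + 1)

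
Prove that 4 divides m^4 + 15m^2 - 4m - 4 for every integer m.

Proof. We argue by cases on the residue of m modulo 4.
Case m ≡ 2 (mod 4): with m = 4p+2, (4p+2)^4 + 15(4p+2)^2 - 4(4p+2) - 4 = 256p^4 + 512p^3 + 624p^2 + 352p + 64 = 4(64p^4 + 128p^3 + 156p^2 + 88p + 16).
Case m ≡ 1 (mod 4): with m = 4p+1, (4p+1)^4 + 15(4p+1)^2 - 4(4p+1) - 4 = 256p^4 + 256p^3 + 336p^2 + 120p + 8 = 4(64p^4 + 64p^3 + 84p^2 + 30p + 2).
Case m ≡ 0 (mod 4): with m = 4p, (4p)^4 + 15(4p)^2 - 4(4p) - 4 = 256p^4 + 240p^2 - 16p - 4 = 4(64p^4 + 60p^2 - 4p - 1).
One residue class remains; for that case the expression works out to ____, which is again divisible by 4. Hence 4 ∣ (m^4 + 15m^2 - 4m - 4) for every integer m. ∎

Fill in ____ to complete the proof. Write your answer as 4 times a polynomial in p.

4(64p^4 + 192p^3 + 276p^2 + 194p + 50)

Only m ≡ 3 (mod 4) is unaccounted for. Put m = 4p+3:
(4p+3)^4 + 15(4p+3)^2 - 4(4p+3) - 4 expands to 256p^4 + 768p^3 + 1104p^2 + 776p + 200,
and factoring out 4 leaves 4(64p^4 + 192p^3 + 276p^2 + 194p + 50).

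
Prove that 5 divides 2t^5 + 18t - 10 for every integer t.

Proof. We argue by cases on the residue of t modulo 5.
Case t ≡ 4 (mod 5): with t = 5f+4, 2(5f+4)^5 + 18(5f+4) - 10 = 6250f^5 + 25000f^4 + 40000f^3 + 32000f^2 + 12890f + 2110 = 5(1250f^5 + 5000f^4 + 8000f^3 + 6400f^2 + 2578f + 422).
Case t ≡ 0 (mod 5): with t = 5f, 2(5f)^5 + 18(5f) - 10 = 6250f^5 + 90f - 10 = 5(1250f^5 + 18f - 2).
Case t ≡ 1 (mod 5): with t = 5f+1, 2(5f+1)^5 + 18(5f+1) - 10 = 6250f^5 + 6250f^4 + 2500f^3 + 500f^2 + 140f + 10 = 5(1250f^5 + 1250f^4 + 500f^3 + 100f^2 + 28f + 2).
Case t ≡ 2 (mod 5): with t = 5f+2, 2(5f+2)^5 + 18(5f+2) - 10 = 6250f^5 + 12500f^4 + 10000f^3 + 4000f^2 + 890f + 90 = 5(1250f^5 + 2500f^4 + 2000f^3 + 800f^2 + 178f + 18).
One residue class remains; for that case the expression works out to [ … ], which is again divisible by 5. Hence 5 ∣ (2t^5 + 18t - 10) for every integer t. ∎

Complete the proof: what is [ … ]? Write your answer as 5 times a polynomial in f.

The residues treated are {4, 0, 1, 2}, so the missing case is t ≡ 3 (mod 5); write t = 5f+3.
Then 2(5f+3)^5 + 18(5f+3) - 10 = 6250f^5 + 18750f^4 + 22500f^3 + 13500f^2 + 4140f + 530 = 5(1250f^5 + 3750f^4 + 4500f^3 + 2700f^2 + 828f + 106).

5(1250f^5 + 3750f^4 + 4500f^3 + 2700f^2 + 828f + 106)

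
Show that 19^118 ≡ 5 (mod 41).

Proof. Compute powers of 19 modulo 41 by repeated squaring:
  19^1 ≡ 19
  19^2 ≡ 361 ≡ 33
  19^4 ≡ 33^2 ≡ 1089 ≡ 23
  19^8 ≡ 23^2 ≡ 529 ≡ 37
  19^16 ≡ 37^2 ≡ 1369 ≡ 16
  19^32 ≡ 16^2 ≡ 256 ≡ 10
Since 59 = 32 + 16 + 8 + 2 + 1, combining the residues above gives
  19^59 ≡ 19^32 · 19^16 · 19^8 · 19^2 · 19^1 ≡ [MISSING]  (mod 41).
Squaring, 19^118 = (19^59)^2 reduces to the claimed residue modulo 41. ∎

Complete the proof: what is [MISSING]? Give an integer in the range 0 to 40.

28

19^32 · 19^16 · 19^8 · 19^2 · 19^1 ≡ 10 · 16 · 37 · 33 · 19 = 3711840.
3711840 mod 41 = 28, so 19^59 ≡ 28 (mod 41).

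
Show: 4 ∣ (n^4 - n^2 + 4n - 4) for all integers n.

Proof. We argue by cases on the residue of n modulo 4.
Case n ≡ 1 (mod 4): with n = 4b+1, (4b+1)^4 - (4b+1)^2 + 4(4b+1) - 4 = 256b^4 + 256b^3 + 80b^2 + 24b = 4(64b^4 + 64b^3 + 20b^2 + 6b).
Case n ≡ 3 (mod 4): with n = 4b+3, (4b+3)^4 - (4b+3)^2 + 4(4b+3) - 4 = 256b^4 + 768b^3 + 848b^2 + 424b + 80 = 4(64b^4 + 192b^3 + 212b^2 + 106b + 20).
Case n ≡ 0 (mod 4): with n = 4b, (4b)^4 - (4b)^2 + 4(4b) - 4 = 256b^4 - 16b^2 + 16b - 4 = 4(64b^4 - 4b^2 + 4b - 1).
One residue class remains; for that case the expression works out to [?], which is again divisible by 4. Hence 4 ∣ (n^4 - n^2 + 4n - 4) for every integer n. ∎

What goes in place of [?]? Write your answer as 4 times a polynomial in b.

The residues treated are {1, 3, 0}, so the missing case is n ≡ 2 (mod 4); write n = 4b+2.
Then (4b+2)^4 - (4b+2)^2 + 4(4b+2) - 4 = 256b^4 + 512b^3 + 368b^2 + 128b + 16 = 4(64b^4 + 128b^3 + 92b^2 + 32b + 4).

4(64b^4 + 128b^3 + 92b^2 + 32b + 4)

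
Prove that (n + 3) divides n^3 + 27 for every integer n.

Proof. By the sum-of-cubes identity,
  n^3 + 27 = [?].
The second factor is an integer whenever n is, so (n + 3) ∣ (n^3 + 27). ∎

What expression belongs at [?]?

(n + 3)(n^2 - 3n + 9)

Polynomial division of n^3 + 27 by n + 3 leaves remainder 0 and quotient n^2 - 3n + 9.
Hence n^3 + 27 = (n + 3)(n^2 - 3n + 9).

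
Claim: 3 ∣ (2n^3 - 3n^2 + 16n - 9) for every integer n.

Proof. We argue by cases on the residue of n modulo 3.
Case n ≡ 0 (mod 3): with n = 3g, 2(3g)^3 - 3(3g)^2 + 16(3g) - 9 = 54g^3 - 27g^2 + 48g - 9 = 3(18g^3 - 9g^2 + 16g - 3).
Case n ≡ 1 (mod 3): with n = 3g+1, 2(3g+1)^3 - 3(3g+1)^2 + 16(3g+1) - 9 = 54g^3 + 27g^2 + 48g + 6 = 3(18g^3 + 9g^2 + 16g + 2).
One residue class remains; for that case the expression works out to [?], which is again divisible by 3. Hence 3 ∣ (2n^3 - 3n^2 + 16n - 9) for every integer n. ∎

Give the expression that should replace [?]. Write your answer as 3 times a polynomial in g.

3(18g^3 + 27g^2 + 28g + 9)

Only n ≡ 2 (mod 3) is unaccounted for. Put n = 3g+2:
2(3g+2)^3 - 3(3g+2)^2 + 16(3g+2) - 9 expands to 54g^3 + 81g^2 + 84g + 27,
and factoring out 3 leaves 3(18g^3 + 27g^2 + 28g + 9).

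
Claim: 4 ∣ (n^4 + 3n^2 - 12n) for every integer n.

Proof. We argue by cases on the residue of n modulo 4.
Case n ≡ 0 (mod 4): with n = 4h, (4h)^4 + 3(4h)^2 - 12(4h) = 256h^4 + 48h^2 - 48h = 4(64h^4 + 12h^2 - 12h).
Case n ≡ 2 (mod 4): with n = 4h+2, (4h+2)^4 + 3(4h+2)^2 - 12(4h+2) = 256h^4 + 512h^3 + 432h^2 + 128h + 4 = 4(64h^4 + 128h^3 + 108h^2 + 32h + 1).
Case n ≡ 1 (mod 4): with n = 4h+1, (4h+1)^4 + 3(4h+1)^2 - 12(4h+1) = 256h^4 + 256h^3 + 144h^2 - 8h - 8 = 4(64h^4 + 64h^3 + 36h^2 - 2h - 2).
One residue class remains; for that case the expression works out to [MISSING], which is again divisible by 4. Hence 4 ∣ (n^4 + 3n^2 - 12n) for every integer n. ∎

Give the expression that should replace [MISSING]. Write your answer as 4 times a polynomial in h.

The residues treated are {0, 2, 1}, so the missing case is n ≡ 3 (mod 4); write n = 4h+3.
Then (4h+3)^4 + 3(4h+3)^2 - 12(4h+3) = 256h^4 + 768h^3 + 912h^2 + 456h + 72 = 4(64h^4 + 192h^3 + 228h^2 + 114h + 18).

4(64h^4 + 192h^3 + 228h^2 + 114h + 18)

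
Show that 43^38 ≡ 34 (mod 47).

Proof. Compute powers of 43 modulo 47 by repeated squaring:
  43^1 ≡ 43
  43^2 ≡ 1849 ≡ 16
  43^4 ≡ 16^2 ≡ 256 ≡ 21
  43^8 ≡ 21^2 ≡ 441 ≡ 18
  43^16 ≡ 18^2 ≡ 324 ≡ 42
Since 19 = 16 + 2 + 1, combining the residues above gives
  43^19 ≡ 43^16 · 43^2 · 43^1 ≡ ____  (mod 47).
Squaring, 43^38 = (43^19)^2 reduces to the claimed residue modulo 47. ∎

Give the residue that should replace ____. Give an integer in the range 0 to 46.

38

Multiply the listed residues: 42 · 16 · 43 = 672 → 28896.
Reducing modulo 47: 28896 = 614·47 + 38, so 43^19 ≡ 38.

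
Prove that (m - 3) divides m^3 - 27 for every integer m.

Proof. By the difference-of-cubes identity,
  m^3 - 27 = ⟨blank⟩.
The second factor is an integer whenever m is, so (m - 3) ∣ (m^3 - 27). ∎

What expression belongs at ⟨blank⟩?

Polynomial division of m^3 - 27 by m - 3 leaves remainder 0 and quotient m^2 + 3m + 9.
Hence m^3 - 27 = (m - 3)(m^2 + 3m + 9).

(m - 3)(m^2 + 3m + 9)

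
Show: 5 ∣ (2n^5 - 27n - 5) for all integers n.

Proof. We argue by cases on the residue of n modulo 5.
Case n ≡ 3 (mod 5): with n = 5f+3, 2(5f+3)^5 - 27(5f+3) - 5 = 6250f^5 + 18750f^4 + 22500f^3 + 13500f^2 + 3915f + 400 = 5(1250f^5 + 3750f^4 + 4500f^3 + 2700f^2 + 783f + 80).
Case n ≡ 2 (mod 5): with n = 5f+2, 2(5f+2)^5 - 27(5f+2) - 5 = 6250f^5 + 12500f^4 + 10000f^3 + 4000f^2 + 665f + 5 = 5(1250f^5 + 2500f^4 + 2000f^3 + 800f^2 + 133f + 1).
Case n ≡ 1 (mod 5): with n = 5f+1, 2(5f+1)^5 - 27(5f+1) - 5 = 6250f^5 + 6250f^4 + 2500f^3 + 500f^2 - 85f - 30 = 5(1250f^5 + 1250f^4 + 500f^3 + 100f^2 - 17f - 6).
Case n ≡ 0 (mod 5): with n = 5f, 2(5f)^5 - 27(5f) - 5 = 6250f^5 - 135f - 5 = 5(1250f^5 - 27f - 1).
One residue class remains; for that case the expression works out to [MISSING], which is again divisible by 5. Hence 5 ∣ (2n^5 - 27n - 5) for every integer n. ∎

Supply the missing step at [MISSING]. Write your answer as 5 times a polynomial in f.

Only n ≡ 4 (mod 5) is unaccounted for. Put n = 5f+4:
2(5f+4)^5 - 27(5f+4) - 5 expands to 6250f^5 + 25000f^4 + 40000f^3 + 32000f^2 + 12665f + 1935,
and factoring out 5 leaves 5(1250f^5 + 5000f^4 + 8000f^3 + 6400f^2 + 2533f + 387).

5(1250f^5 + 5000f^4 + 8000f^3 + 6400f^2 + 2533f + 387)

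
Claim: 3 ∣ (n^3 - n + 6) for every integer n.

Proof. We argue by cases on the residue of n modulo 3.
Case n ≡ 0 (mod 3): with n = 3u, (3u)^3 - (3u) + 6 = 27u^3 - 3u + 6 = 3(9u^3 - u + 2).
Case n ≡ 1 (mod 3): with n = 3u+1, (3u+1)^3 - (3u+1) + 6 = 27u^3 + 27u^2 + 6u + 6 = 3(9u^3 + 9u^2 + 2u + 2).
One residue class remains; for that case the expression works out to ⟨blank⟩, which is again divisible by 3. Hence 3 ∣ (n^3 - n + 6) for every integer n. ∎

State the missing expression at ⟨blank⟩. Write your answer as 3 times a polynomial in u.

3(9u^3 + 18u^2 + 11u + 4)

Only n ≡ 2 (mod 3) is unaccounted for. Put n = 3u+2:
(3u+2)^3 - (3u+2) + 6 expands to 27u^3 + 54u^2 + 33u + 12,
and factoring out 3 leaves 3(9u^3 + 18u^2 + 11u + 4).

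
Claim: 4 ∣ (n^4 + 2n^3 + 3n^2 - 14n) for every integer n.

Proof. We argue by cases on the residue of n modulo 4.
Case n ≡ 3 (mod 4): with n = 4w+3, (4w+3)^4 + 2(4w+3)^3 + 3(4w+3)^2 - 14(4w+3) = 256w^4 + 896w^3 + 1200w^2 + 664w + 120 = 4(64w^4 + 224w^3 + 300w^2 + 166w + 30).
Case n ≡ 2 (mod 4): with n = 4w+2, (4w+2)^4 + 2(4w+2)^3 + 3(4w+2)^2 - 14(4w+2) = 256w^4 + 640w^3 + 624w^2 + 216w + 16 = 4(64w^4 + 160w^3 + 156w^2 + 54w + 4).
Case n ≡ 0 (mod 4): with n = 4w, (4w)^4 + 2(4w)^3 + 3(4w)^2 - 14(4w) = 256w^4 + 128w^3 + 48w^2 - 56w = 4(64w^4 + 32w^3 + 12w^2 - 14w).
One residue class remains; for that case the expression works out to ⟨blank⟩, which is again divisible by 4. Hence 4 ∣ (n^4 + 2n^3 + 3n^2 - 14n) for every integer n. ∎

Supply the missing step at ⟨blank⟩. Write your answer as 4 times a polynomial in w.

Only n ≡ 1 (mod 4) is unaccounted for. Put n = 4w+1:
(4w+1)^4 + 2(4w+1)^3 + 3(4w+1)^2 - 14(4w+1) expands to 256w^4 + 384w^3 + 240w^2 + 8w - 8,
and factoring out 4 leaves 4(64w^4 + 96w^3 + 60w^2 + 2w - 2).

4(64w^4 + 96w^3 + 60w^2 + 2w - 2)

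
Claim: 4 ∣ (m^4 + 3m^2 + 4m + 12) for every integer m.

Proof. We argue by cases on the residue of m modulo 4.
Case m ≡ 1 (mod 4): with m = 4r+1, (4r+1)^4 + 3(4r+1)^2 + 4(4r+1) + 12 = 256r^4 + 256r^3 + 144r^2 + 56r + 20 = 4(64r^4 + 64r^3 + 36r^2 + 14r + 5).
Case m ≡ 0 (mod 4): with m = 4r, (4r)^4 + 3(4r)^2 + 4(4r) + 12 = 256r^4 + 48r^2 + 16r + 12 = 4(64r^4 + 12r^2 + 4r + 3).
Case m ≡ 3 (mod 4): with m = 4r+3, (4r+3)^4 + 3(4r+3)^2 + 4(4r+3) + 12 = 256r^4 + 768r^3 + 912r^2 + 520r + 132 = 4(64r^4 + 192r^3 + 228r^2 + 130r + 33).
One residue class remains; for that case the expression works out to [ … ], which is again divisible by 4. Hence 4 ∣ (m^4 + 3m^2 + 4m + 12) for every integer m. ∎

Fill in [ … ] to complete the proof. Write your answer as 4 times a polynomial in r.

4(64r^4 + 128r^3 + 108r^2 + 48r + 12)

Only m ≡ 2 (mod 4) is unaccounted for. Put m = 4r+2:
(4r+2)^4 + 3(4r+2)^2 + 4(4r+2) + 12 expands to 256r^4 + 512r^3 + 432r^2 + 192r + 48,
and factoring out 4 leaves 4(64r^4 + 128r^3 + 108r^2 + 48r + 12).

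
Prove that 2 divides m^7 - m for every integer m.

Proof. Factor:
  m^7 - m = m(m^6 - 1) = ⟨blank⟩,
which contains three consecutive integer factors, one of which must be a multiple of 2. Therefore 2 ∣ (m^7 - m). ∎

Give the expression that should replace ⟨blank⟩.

(m - 1)m(m + 1)(m^4 + m^2 + 1)

m^6 - 1 = (m^2 - 1)(m^4 + m^2 + 1), and m^2 - 1 = (m-1)(m+1).
So m(m^6 - 1) = (m - 1)m(m + 1)(m^4 + m^2 + 1).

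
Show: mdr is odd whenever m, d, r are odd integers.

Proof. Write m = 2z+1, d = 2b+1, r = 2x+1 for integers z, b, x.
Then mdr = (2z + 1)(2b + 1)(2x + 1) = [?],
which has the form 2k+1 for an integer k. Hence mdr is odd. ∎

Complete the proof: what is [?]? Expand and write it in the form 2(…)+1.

2(4bxz + 2bx + 2bz + b + 2xz + x + z) + 1

Expanding: (2z + 1)(2b + 1)(2x + 1) = 8bxz + 4bx + 4bz + 2b + 4xz + 2x + 2z + 1.
Every term except the constant is even, so this is 2(4bxz + 2bx + 2bz + b + 2xz + x + z) + 1,
and 4bxz + 2bx + 2bz + b + 2xz + x + z ∈ ℤ gives the required form.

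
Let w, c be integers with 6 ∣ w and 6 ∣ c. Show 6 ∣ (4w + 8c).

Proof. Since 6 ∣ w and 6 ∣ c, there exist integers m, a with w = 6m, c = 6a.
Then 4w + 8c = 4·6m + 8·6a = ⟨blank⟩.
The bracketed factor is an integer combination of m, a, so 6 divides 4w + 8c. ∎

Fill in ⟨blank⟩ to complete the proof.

Pull the common 6 out of every term: 4·6m + 8·6a = 6(8a + 4m).
8a + 4m is an integer, which exhibits the divisibility.

6(8a + 4m)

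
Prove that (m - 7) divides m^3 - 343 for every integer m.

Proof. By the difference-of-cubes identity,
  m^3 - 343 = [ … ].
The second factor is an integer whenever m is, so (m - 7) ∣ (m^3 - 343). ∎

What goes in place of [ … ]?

(m - 7)(m^2 + 7m + 49)

a^3 - b^3 = (a - b)(a^2 + ab + b^2). With a = m, b = 7:
m^3 - 343 = (m - 7)(m^2 + 7m + 49).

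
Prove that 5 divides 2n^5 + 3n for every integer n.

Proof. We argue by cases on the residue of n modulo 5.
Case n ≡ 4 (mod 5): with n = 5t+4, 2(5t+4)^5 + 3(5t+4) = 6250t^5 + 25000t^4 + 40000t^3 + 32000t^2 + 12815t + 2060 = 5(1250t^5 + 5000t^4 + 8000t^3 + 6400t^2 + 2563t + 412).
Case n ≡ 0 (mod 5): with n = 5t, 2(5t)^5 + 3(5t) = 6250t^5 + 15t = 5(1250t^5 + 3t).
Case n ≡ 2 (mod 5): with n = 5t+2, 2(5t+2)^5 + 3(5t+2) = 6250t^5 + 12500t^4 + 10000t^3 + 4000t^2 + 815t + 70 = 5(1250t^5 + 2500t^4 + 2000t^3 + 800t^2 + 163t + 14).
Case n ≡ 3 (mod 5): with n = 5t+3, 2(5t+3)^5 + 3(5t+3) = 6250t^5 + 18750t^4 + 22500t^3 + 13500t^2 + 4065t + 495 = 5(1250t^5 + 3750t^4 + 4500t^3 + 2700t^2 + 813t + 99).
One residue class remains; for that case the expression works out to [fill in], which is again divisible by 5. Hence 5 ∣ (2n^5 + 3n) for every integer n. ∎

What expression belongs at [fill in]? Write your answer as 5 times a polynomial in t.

The residues treated are {4, 0, 2, 3}, so the missing case is n ≡ 1 (mod 5); write n = 5t+1.
Then 2(5t+1)^5 + 3(5t+1) = 6250t^5 + 6250t^4 + 2500t^3 + 500t^2 + 65t + 5 = 5(1250t^5 + 1250t^4 + 500t^3 + 100t^2 + 13t + 1).

5(1250t^5 + 1250t^4 + 500t^3 + 100t^2 + 13t + 1)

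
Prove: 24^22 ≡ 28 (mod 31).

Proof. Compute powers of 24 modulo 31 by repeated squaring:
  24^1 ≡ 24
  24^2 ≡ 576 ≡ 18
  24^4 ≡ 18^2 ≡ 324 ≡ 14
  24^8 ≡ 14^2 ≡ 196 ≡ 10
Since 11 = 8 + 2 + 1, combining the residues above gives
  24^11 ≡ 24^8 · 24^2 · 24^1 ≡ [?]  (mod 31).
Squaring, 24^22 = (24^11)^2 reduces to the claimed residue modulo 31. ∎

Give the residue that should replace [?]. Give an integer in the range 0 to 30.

Multiply the listed residues: 10 · 18 · 24 = 180 → 4320.
Reducing modulo 31: 4320 = 139·31 + 11, so 24^11 ≡ 11.

11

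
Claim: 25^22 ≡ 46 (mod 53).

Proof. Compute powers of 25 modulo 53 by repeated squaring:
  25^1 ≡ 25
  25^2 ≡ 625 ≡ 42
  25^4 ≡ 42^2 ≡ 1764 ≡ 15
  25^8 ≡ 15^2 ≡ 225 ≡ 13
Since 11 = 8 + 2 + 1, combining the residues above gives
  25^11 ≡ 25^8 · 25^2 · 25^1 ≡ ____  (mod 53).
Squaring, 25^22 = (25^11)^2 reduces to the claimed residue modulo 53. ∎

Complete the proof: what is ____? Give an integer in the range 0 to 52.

Multiply the listed residues: 13 · 42 · 25 = 546 → 13650.
Reducing modulo 53: 13650 = 257·53 + 29, so 25^11 ≡ 29.

29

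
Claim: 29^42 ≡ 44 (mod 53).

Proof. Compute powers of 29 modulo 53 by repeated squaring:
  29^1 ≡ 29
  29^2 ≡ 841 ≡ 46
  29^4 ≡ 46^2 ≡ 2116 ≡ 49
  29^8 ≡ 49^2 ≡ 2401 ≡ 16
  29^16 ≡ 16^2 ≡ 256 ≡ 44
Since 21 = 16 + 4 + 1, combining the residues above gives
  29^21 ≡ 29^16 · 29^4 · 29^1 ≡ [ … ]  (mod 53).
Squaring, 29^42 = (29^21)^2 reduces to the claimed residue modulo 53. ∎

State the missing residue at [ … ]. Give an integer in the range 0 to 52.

37

29^16 · 29^4 · 29^1 ≡ 44 · 49 · 29 = 62524.
62524 mod 53 = 37, so 29^21 ≡ 37 (mod 53).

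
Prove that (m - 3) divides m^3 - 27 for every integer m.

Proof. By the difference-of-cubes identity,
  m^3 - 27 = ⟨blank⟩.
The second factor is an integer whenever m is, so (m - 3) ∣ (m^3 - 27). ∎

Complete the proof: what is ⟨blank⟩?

Polynomial division of m^3 - 27 by m - 3 leaves remainder 0 and quotient m^2 + 3m + 9.
Hence m^3 - 27 = (m - 3)(m^2 + 3m + 9).

(m - 3)(m^2 + 3m + 9)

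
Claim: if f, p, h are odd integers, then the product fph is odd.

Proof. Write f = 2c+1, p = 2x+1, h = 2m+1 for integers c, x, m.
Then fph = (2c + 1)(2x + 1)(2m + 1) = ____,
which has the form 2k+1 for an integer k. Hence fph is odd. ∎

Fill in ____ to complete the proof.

Expanding: (2c + 1)(2x + 1)(2m + 1) = 8cmx + 4cm + 4cx + 2c + 4mx + 2m + 2x + 1.
Every term except the constant is even, so this is 2(4cmx + 2cm + 2cx + c + 2mx + m + x) + 1,
and 4cmx + 2cm + 2cx + c + 2mx + m + x ∈ ℤ gives the required form.

2(4cmx + 2cm + 2cx + c + 2mx + m + x) + 1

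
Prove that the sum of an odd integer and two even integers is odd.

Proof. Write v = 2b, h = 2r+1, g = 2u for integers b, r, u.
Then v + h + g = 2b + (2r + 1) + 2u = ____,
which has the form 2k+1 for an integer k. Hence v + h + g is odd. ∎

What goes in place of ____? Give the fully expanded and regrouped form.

Expanding: 2b + (2r + 1) + 2u = 2b + 2r + 2u + 1.
Every term except the constant is even, so this is 2(b + r + u) + 1,
and b + r + u ∈ ℤ gives the required form.

2(b + r + u) + 1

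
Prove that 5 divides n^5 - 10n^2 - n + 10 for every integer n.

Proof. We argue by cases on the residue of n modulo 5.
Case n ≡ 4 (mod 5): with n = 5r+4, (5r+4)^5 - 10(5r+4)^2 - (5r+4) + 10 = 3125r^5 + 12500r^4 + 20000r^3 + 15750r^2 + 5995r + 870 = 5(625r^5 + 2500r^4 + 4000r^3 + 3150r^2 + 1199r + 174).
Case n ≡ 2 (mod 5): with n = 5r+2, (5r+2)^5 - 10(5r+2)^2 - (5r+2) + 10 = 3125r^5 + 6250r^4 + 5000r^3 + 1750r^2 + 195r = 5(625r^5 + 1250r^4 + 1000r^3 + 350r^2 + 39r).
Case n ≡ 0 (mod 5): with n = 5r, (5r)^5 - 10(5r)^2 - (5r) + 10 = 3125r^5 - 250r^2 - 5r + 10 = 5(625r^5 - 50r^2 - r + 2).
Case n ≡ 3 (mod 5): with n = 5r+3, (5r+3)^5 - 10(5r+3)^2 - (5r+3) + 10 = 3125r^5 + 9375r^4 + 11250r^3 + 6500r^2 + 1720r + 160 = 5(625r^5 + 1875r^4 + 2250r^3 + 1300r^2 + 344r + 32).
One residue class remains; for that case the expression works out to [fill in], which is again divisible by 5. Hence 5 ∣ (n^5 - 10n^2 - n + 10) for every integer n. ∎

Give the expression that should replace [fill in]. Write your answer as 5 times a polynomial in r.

5(625r^5 + 625r^4 + 250r^3 - 16r)

The residues treated are {4, 2, 0, 3}, so the missing case is n ≡ 1 (mod 5); write n = 5r+1.
Then (5r+1)^5 - 10(5r+1)^2 - (5r+1) + 10 = 3125r^5 + 3125r^4 + 1250r^3 - 80r = 5(625r^5 + 625r^4 + 250r^3 - 16r).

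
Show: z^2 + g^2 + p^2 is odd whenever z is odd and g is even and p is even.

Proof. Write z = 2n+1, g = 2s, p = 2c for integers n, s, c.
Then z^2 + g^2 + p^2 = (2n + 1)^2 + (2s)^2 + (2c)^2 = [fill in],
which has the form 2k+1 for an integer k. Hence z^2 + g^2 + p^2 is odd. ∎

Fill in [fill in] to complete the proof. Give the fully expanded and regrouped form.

2(2c^2 + 2n^2 + 2n + 2s^2) + 1

(2n + 1)^2 + (2s)^2 + (2c)^2 = 4c^2 + 4n^2 + 4n + 4s^2 + 1
= 2(2c^2 + 2n^2 + 2n + 2s^2) + 1.
Since 2c^2 + 2n^2 + 2n + 2s^2 is an integer, the sum of squares is of the form 2k+1 for an integer k.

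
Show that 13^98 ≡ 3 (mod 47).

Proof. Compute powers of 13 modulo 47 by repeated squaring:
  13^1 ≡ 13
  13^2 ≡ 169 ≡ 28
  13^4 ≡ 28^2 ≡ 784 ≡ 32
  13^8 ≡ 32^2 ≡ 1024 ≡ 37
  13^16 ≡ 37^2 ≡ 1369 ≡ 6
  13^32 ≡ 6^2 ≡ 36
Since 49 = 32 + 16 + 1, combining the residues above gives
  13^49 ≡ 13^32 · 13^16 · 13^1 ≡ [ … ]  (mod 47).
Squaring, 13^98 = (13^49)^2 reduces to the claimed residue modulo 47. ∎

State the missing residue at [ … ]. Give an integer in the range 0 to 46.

Multiply the listed residues: 36 · 6 · 13 = 216 → 2808.
Reducing modulo 47: 2808 = 59·47 + 35, so 13^49 ≡ 35.

35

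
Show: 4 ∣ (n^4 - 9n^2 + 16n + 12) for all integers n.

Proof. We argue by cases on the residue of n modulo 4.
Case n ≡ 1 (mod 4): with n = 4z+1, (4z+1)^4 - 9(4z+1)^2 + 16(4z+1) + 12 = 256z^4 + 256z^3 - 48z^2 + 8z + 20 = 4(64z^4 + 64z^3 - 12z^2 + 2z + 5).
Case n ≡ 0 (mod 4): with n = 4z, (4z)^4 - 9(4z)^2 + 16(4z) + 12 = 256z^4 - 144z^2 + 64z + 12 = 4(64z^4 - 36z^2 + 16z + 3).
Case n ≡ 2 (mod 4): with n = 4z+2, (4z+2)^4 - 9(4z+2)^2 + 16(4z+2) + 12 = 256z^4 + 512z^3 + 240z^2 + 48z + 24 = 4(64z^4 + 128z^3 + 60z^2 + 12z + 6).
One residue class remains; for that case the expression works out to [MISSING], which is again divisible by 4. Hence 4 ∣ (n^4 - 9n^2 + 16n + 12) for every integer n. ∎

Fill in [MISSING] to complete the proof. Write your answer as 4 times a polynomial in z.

The residues treated are {1, 0, 2}, so the missing case is n ≡ 3 (mod 4); write n = 4z+3.
Then (4z+3)^4 - 9(4z+3)^2 + 16(4z+3) + 12 = 256z^4 + 768z^3 + 720z^2 + 280z + 60 = 4(64z^4 + 192z^3 + 180z^2 + 70z + 15).

4(64z^4 + 192z^3 + 180z^2 + 70z + 15)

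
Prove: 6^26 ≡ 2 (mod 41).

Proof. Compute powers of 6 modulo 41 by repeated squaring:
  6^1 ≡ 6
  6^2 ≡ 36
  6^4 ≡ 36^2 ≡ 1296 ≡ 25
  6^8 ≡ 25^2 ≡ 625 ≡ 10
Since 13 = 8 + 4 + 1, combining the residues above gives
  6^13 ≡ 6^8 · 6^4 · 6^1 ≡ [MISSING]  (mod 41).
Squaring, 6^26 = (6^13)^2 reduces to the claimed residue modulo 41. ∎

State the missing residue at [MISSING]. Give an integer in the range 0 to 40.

Multiply the listed residues: 10 · 25 · 6 = 250 → 1500.
Reducing modulo 41: 1500 = 36·41 + 24, so 6^13 ≡ 24.

24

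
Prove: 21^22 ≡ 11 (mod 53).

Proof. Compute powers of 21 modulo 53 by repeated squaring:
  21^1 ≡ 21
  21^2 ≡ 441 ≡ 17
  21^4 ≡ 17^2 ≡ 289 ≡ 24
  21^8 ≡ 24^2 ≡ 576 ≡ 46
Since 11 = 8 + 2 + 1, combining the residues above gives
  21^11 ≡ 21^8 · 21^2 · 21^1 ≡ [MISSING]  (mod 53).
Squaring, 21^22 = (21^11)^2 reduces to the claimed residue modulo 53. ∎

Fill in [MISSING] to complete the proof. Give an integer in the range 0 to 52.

21^8 · 21^2 · 21^1 ≡ 46 · 17 · 21 = 16422.
16422 mod 53 = 45, so 21^11 ≡ 45 (mod 53).

45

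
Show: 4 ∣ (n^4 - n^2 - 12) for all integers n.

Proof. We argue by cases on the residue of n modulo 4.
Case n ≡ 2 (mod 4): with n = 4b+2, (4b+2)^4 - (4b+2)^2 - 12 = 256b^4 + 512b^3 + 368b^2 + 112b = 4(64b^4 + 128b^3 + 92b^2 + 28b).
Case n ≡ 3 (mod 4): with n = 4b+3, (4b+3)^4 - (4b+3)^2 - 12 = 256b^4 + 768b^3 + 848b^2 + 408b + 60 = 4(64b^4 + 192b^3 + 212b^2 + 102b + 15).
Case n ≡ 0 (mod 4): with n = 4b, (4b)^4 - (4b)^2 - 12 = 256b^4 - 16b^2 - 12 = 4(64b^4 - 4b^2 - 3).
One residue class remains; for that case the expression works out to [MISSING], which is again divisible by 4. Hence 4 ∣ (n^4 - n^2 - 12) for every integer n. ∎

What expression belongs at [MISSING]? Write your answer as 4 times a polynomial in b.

4(64b^4 + 64b^3 + 20b^2 + 2b - 3)

The residues treated are {2, 3, 0}, so the missing case is n ≡ 1 (mod 4); write n = 4b+1.
Then (4b+1)^4 - (4b+1)^2 - 12 = 256b^4 + 256b^3 + 80b^2 + 8b - 12 = 4(64b^4 + 64b^3 + 20b^2 + 2b - 3).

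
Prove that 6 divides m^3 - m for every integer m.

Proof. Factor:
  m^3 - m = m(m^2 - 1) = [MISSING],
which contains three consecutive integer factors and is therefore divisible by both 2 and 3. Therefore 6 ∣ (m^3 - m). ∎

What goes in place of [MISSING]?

m(m^2 - 1) = m(m - 1)(m + 1) = (m - 1)m(m + 1).
These three factors are consecutive integers, so their product is divisible by 6.

(m - 1)m(m + 1)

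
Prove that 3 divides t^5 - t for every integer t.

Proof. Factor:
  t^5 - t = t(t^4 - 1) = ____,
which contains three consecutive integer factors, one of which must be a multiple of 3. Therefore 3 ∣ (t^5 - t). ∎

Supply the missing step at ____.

t^4 - 1 = (t^2 - 1)(t^2 + 1), and t^2 - 1 = (t-1)(t+1).
So t(t^4 - 1) = (t - 1)t(t + 1)(t^2 + 1).

(t - 1)t(t + 1)(t^2 + 1)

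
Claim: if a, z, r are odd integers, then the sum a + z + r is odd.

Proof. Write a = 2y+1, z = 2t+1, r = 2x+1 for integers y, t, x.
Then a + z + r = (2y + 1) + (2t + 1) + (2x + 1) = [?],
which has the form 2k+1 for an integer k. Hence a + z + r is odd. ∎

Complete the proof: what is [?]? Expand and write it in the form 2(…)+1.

2(t + x + y + 1) + 1

(2y + 1) + (2t + 1) + (2x + 1) = 2t + 2x + 2y + 3
= 2(t + x + y + 1) + 1.
Since t + x + y + 1 is an integer, the sum is of the form 2k+1 for an integer k.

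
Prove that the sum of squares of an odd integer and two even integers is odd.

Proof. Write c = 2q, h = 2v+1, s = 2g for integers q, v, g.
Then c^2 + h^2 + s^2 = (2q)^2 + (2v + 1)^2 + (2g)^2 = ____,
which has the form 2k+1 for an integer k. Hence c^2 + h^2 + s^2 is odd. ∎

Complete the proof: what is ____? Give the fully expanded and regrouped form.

2(2g^2 + 2q^2 + 2v^2 + 2v) + 1

(2q)^2 + (2v + 1)^2 + (2g)^2 = 4g^2 + 4q^2 + 4v^2 + 4v + 1
= 2(2g^2 + 2q^2 + 2v^2 + 2v) + 1.
Since 2g^2 + 2q^2 + 2v^2 + 2v is an integer, the sum of squares is of the form 2k+1 for an integer k.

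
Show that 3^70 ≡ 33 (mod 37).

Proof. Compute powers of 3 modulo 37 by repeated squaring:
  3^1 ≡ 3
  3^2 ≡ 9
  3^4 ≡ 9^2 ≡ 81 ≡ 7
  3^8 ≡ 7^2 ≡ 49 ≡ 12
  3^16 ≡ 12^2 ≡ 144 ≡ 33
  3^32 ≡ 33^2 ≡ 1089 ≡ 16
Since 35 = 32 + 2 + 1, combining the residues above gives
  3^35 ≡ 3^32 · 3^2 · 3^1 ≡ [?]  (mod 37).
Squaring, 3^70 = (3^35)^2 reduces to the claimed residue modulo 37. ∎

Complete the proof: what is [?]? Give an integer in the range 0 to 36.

25

3^32 · 3^2 · 3^1 ≡ 16 · 9 · 3 = 432.
432 mod 37 = 25, so 3^35 ≡ 25 (mod 37).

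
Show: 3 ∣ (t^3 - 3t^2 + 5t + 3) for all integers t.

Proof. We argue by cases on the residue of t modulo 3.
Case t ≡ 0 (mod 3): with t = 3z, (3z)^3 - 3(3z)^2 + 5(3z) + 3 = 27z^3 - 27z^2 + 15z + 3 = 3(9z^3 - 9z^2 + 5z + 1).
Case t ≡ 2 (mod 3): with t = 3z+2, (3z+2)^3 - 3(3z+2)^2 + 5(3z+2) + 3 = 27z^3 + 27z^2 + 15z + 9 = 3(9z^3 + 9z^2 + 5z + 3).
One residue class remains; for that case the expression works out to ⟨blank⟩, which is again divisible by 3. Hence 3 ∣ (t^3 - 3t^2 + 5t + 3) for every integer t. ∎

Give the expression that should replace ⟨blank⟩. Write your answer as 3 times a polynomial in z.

The residues treated are {0, 2}, so the missing case is t ≡ 1 (mod 3); write t = 3z+1.
Then (3z+1)^3 - 3(3z+1)^2 + 5(3z+1) + 3 = 27z^3 + 6z + 6 = 3(9z^3 + 2z + 2).

3(9z^3 + 2z + 2)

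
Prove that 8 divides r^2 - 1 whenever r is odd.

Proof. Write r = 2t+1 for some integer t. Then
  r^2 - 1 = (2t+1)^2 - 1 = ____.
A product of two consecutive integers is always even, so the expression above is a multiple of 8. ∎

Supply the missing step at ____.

4t(t + 1)

(2t+1)^2 - 1 = 4t^2 + 4t + 1 - 1 = 4t^2 + 4t = 4t(t+1).
Since t and t+1 are consecutive, t(t+1) is even, and 4·(even) is a multiple of 8.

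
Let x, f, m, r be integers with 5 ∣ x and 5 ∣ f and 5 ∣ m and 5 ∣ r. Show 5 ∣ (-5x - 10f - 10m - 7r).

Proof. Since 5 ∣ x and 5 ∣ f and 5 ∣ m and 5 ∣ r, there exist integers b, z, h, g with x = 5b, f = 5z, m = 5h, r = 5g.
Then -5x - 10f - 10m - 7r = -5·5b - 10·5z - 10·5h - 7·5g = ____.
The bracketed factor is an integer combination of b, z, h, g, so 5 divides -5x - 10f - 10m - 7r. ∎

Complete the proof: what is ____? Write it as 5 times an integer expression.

5(-5b - 7g - 10h - 10z)

Each term has a factor of 5: -5·5b - 10·5z - 10·5h - 7·5g = 5·(-5b - 7g - 10h - 10z).
Since -5b - 7g - 10h - 10z is an integer, 5 ∣ (-5x - 10f - 10m - 7r).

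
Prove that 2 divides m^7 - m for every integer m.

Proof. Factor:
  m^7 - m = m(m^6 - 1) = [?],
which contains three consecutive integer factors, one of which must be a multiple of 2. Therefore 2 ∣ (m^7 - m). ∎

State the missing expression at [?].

m^6 - 1 = (m^2 - 1)(m^4 + m^2 + 1), and m^2 - 1 = (m-1)(m+1).
So m(m^6 - 1) = (m - 1)m(m + 1)(m^4 + m^2 + 1).

(m - 1)m(m + 1)(m^4 + m^2 + 1)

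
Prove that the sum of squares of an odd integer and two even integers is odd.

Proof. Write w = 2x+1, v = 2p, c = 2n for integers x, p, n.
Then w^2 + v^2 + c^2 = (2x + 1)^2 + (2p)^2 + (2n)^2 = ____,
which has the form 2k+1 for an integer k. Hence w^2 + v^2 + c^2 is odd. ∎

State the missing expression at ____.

Expanding: (2x + 1)^2 + (2p)^2 + (2n)^2 = 4n^2 + 4p^2 + 4x^2 + 4x + 1.
Every term except the constant is even, so this is 2(2n^2 + 2p^2 + 2x^2 + 2x) + 1,
and 2n^2 + 2p^2 + 2x^2 + 2x ∈ ℤ gives the required form.

2(2n^2 + 2p^2 + 2x^2 + 2x) + 1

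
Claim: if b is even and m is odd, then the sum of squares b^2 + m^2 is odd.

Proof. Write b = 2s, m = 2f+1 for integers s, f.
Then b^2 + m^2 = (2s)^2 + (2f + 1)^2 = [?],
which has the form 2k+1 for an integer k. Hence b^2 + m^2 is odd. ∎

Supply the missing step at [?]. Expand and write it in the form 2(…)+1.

Expanding: (2s)^2 + (2f + 1)^2 = 4f^2 + 4f + 4s^2 + 1.
Every term except the constant is even, so this is 2(2f^2 + 2f + 2s^2) + 1,
and 2f^2 + 2f + 2s^2 ∈ ℤ gives the required form.

2(2f^2 + 2f + 2s^2) + 1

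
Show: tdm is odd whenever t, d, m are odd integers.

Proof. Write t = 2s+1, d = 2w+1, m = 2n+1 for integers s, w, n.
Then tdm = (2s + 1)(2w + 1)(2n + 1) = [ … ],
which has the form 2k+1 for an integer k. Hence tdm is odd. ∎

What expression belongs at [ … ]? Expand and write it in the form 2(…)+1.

2(4nsw + 2ns + 2nw + n + 2sw + s + w) + 1

Expanding: (2s + 1)(2w + 1)(2n + 1) = 8nsw + 4ns + 4nw + 2n + 4sw + 2s + 2w + 1.
Every term except the constant is even, so this is 2(4nsw + 2ns + 2nw + n + 2sw + s + w) + 1,
and 4nsw + 2ns + 2nw + n + 2sw + s + w ∈ ℤ gives the required form.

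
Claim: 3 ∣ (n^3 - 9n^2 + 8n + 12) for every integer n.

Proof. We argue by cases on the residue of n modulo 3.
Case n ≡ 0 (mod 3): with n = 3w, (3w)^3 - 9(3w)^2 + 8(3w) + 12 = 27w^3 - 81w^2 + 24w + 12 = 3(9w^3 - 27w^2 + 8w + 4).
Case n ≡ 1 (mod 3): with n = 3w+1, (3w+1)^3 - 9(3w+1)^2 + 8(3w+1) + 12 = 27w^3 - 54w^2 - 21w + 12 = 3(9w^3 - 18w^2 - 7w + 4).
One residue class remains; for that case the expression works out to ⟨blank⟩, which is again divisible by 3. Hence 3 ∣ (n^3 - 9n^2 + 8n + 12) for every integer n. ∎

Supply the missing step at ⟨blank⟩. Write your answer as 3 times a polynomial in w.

3(9w^3 - 9w^2 - 16w)

Only n ≡ 2 (mod 3) is unaccounted for. Put n = 3w+2:
(3w+2)^3 - 9(3w+2)^2 + 8(3w+2) + 12 expands to 27w^3 - 27w^2 - 48w,
and factoring out 3 leaves 3(9w^3 - 9w^2 - 16w).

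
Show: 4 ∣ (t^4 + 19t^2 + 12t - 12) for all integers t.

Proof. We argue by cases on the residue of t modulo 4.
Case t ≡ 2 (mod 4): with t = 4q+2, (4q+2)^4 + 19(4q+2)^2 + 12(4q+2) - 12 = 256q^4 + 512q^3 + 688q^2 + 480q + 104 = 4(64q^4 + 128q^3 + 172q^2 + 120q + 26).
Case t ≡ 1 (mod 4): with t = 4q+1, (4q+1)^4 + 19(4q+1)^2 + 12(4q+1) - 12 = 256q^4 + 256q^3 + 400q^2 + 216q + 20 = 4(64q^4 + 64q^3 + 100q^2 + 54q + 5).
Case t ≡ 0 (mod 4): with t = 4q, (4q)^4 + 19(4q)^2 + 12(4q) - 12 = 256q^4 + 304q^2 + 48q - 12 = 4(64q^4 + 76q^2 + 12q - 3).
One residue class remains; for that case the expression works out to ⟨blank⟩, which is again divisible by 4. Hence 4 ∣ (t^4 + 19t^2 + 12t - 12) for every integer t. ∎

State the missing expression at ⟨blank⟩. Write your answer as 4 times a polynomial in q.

4(64q^4 + 192q^3 + 292q^2 + 234q + 69)

The residues treated are {2, 1, 0}, so the missing case is t ≡ 3 (mod 4); write t = 4q+3.
Then (4q+3)^4 + 19(4q+3)^2 + 12(4q+3) - 12 = 256q^4 + 768q^3 + 1168q^2 + 936q + 276 = 4(64q^4 + 192q^3 + 292q^2 + 234q + 69).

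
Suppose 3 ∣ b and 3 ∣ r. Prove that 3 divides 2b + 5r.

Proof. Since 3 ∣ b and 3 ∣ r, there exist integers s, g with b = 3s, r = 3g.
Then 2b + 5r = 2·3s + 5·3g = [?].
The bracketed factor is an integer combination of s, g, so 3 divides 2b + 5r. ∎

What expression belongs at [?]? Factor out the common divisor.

3(5g + 2s)

Each term has a factor of 3: 2·3s + 5·3g = 3·(5g + 2s).
Since 5g + 2s is an integer, 3 ∣ (2b + 5r).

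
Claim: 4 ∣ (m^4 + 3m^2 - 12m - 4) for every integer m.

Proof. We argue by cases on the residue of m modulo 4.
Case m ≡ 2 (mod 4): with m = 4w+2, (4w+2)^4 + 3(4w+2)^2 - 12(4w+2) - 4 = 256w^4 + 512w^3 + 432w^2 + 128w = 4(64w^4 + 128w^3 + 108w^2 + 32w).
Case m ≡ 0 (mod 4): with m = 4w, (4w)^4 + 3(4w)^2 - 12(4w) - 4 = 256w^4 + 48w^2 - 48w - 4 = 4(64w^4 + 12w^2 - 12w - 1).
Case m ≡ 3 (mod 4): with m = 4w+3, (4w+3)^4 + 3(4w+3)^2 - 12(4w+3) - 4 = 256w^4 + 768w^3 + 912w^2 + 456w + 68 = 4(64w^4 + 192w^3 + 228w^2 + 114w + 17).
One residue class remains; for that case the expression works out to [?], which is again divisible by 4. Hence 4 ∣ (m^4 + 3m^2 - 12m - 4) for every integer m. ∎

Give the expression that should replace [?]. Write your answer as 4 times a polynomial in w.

Only m ≡ 1 (mod 4) is unaccounted for. Put m = 4w+1:
(4w+1)^4 + 3(4w+1)^2 - 12(4w+1) - 4 expands to 256w^4 + 256w^3 + 144w^2 - 8w - 12,
and factoring out 4 leaves 4(64w^4 + 64w^3 + 36w^2 - 2w - 3).

4(64w^4 + 64w^3 + 36w^2 - 2w - 3)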